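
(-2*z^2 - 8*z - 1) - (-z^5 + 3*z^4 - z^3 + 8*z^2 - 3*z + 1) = z^5 - 3*z^4 + z^3 - 10*z^2 - 5*z - 2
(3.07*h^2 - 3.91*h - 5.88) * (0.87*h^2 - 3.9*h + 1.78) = 2.6709*h^4 - 15.3747*h^3 + 15.598*h^2 + 15.9722*h - 10.4664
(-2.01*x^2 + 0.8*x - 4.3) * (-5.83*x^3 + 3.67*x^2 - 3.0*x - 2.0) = 11.7183*x^5 - 12.0407*x^4 + 34.035*x^3 - 14.161*x^2 + 11.3*x + 8.6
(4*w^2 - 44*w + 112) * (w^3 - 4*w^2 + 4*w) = 4*w^5 - 60*w^4 + 304*w^3 - 624*w^2 + 448*w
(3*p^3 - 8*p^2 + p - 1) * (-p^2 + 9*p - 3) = -3*p^5 + 35*p^4 - 82*p^3 + 34*p^2 - 12*p + 3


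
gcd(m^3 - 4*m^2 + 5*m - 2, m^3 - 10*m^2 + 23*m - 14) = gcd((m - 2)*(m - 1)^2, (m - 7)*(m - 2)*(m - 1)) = m^2 - 3*m + 2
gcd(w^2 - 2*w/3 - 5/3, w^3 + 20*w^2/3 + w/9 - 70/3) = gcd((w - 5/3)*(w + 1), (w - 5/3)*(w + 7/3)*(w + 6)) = w - 5/3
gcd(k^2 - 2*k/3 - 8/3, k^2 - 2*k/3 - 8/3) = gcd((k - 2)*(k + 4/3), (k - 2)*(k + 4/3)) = k^2 - 2*k/3 - 8/3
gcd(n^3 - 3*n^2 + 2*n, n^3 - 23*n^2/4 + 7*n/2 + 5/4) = n - 1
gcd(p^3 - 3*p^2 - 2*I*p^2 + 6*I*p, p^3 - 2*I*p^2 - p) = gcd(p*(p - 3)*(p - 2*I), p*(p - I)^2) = p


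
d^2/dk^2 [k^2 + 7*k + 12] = 2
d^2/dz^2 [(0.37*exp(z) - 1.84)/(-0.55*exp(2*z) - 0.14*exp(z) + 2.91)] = (-0.111925*exp(4*z) + 2.25489*exp(3*z) - 3.12807*exp(2*z) + 11.665006*exp(z) - 2.383581)*exp(z)/(0.166375*exp(6*z) + 0.12705*exp(5*z) - 2.608485*exp(4*z) - 1.341676*exp(3*z) + 13.801257*exp(2*z) + 3.556602*exp(z) - 24.642171)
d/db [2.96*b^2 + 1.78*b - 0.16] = 5.92*b + 1.78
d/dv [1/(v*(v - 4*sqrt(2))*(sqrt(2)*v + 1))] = (-3*sqrt(2)*v^2 + 14*v + 4*sqrt(2))/(v^2*(2*v^4 - 14*sqrt(2)*v^3 + 33*v^2 + 56*sqrt(2)*v + 32))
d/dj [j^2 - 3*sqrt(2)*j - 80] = 2*j - 3*sqrt(2)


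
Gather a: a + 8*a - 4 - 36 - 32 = 9*a - 72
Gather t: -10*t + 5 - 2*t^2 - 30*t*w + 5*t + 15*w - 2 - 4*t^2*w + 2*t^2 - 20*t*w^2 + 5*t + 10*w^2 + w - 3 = -4*t^2*w + t*(-20*w^2 - 30*w) + 10*w^2 + 16*w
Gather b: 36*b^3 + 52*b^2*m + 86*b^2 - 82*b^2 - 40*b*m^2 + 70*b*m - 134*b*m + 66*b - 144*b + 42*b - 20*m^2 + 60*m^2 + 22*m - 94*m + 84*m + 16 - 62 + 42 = 36*b^3 + b^2*(52*m + 4) + b*(-40*m^2 - 64*m - 36) + 40*m^2 + 12*m - 4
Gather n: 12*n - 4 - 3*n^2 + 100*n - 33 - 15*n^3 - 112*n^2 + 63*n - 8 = -15*n^3 - 115*n^2 + 175*n - 45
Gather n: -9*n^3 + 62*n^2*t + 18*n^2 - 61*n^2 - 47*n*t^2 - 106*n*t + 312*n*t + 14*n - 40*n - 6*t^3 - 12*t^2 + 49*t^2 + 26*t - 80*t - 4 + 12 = -9*n^3 + n^2*(62*t - 43) + n*(-47*t^2 + 206*t - 26) - 6*t^3 + 37*t^2 - 54*t + 8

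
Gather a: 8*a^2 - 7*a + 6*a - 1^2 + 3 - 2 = 8*a^2 - a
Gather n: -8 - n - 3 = -n - 11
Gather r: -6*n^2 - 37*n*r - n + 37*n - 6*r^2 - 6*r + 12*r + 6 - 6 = -6*n^2 + 36*n - 6*r^2 + r*(6 - 37*n)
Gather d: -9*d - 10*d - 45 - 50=-19*d - 95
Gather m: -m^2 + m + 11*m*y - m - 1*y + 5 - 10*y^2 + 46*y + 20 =-m^2 + 11*m*y - 10*y^2 + 45*y + 25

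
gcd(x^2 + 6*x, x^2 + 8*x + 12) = x + 6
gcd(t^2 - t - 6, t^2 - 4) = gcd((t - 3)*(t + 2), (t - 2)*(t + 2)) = t + 2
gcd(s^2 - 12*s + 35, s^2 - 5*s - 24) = 1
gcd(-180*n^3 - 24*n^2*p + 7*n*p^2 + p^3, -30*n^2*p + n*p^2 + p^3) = -30*n^2 + n*p + p^2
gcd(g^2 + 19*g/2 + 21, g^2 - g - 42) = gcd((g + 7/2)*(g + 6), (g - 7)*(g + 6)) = g + 6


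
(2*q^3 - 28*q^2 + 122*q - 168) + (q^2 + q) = 2*q^3 - 27*q^2 + 123*q - 168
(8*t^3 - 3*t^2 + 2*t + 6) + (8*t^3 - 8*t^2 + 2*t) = 16*t^3 - 11*t^2 + 4*t + 6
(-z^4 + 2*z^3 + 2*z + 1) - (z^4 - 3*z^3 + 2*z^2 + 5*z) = -2*z^4 + 5*z^3 - 2*z^2 - 3*z + 1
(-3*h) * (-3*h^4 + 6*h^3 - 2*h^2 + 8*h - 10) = 9*h^5 - 18*h^4 + 6*h^3 - 24*h^2 + 30*h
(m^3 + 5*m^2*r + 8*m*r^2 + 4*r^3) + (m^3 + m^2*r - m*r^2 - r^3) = 2*m^3 + 6*m^2*r + 7*m*r^2 + 3*r^3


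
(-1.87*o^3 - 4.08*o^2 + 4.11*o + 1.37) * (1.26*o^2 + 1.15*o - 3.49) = -2.3562*o^5 - 7.2913*o^4 + 7.0129*o^3 + 20.6919*o^2 - 12.7684*o - 4.7813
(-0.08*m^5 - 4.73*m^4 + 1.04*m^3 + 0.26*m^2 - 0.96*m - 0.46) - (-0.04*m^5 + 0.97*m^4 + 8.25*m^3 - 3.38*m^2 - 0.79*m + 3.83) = -0.04*m^5 - 5.7*m^4 - 7.21*m^3 + 3.64*m^2 - 0.17*m - 4.29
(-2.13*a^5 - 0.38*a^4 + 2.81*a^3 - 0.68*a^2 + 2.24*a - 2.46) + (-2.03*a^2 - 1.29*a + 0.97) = -2.13*a^5 - 0.38*a^4 + 2.81*a^3 - 2.71*a^2 + 0.95*a - 1.49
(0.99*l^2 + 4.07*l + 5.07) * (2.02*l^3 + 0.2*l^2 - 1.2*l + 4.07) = 1.9998*l^5 + 8.4194*l^4 + 9.8674*l^3 + 0.1593*l^2 + 10.4809*l + 20.6349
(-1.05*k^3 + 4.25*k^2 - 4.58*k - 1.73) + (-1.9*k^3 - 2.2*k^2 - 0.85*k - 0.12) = -2.95*k^3 + 2.05*k^2 - 5.43*k - 1.85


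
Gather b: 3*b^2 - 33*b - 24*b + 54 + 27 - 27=3*b^2 - 57*b + 54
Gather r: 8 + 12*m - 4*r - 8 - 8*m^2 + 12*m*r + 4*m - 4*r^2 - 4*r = -8*m^2 + 16*m - 4*r^2 + r*(12*m - 8)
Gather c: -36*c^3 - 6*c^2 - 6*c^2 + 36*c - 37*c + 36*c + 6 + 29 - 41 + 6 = -36*c^3 - 12*c^2 + 35*c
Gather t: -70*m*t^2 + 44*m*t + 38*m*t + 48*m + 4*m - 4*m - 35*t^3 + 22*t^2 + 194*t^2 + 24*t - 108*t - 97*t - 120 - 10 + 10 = 48*m - 35*t^3 + t^2*(216 - 70*m) + t*(82*m - 181) - 120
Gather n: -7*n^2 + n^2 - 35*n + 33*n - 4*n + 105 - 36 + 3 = -6*n^2 - 6*n + 72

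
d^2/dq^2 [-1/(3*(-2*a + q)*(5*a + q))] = 2*((2*a - q)^2 - (2*a - q)*(5*a + q) + (5*a + q)^2)/(3*(2*a - q)^3*(5*a + q)^3)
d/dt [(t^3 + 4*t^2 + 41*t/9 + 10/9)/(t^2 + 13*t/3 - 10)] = (27*t^4 + 234*t^3 - 465*t^2 - 2220*t - 1360)/(3*(9*t^4 + 78*t^3 - 11*t^2 - 780*t + 900))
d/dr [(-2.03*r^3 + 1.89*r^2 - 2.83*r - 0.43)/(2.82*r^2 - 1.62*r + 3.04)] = (-5.7246*r^4 + 6.5772*r^3 - 13.5948*r^2 + 13.9164*r - 9.2998)/(7.9524*r^4 - 9.1368*r^3 + 19.77*r^2 - 9.8496*r + 9.2416)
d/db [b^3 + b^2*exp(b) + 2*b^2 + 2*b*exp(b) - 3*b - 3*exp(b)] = b^2*exp(b) + 3*b^2 + 4*b*exp(b) + 4*b - exp(b) - 3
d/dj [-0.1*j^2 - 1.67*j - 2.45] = -0.2*j - 1.67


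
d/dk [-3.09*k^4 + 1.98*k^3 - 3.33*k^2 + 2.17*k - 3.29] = -12.36*k^3 + 5.94*k^2 - 6.66*k + 2.17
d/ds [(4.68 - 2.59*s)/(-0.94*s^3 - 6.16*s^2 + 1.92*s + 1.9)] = (-4.8692*s^3 - 2.7568*s^2 + 57.6576*s - 13.9066)/(0.8836*s^6 + 11.5808*s^5 + 34.336*s^4 - 27.2264*s^3 - 19.7216*s^2 + 7.296*s + 3.61)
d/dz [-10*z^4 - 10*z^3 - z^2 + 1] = 2*z*(-20*z^2 - 15*z - 1)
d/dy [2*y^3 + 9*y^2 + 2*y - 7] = 6*y^2 + 18*y + 2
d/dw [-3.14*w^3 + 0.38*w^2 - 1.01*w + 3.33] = -9.42*w^2 + 0.76*w - 1.01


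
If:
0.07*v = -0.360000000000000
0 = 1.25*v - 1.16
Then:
No Solution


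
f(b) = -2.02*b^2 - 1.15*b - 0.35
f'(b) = -4.04*b - 1.15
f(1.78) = -8.80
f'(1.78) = -8.34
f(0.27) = -0.81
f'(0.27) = -2.24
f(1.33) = -5.45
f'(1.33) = -6.52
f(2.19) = -12.56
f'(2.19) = -10.00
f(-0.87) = -0.88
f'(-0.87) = 2.36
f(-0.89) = -0.93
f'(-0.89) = 2.45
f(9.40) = -189.65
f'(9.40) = -39.13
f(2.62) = -17.23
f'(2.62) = -11.73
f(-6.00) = -66.17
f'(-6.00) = 23.09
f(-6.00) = -66.17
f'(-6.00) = 23.09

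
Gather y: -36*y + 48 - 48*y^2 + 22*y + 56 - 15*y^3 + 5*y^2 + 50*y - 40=-15*y^3 - 43*y^2 + 36*y + 64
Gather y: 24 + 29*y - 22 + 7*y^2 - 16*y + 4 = 7*y^2 + 13*y + 6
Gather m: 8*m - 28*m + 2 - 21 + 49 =30 - 20*m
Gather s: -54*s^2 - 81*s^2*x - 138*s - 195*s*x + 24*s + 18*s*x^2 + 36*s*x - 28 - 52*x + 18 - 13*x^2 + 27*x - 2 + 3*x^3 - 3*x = s^2*(-81*x - 54) + s*(18*x^2 - 159*x - 114) + 3*x^3 - 13*x^2 - 28*x - 12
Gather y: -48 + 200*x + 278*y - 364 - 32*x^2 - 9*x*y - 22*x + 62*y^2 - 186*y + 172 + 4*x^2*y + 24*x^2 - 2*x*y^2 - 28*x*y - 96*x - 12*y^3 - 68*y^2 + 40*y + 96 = -8*x^2 + 82*x - 12*y^3 + y^2*(-2*x - 6) + y*(4*x^2 - 37*x + 132) - 144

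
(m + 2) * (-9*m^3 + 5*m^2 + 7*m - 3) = -9*m^4 - 13*m^3 + 17*m^2 + 11*m - 6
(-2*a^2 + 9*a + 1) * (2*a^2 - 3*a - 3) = -4*a^4 + 24*a^3 - 19*a^2 - 30*a - 3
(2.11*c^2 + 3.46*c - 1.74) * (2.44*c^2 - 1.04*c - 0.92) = 5.1484*c^4 + 6.248*c^3 - 9.7852*c^2 - 1.3736*c + 1.6008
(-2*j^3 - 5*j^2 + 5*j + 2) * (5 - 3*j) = 6*j^4 + 5*j^3 - 40*j^2 + 19*j + 10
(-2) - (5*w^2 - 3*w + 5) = -5*w^2 + 3*w - 7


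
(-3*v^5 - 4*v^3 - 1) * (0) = 0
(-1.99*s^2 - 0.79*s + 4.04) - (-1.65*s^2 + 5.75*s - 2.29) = -0.34*s^2 - 6.54*s + 6.33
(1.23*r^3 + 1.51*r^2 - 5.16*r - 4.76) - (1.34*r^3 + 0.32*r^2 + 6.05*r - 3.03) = -0.11*r^3 + 1.19*r^2 - 11.21*r - 1.73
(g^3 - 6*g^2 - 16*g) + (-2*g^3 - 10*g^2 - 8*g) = -g^3 - 16*g^2 - 24*g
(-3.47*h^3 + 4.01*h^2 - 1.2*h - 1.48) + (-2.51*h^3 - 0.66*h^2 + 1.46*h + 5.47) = -5.98*h^3 + 3.35*h^2 + 0.26*h + 3.99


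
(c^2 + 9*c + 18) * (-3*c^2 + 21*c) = -3*c^4 - 6*c^3 + 135*c^2 + 378*c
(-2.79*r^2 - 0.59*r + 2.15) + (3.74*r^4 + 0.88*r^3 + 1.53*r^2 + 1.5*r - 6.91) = 3.74*r^4 + 0.88*r^3 - 1.26*r^2 + 0.91*r - 4.76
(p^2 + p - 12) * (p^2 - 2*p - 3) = p^4 - p^3 - 17*p^2 + 21*p + 36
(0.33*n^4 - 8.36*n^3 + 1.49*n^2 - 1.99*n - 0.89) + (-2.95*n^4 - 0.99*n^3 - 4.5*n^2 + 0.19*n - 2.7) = -2.62*n^4 - 9.35*n^3 - 3.01*n^2 - 1.8*n - 3.59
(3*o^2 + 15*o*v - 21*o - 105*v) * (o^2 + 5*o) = 3*o^4 + 15*o^3*v - 6*o^3 - 30*o^2*v - 105*o^2 - 525*o*v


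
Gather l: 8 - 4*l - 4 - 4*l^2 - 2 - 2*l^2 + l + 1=-6*l^2 - 3*l + 3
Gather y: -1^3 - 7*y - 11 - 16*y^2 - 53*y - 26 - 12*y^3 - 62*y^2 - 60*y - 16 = -12*y^3 - 78*y^2 - 120*y - 54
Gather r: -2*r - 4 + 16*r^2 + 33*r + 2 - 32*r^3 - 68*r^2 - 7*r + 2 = -32*r^3 - 52*r^2 + 24*r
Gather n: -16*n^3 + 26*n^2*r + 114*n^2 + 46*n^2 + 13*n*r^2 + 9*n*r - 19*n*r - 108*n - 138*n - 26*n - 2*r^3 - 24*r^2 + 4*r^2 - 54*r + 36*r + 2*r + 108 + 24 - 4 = -16*n^3 + n^2*(26*r + 160) + n*(13*r^2 - 10*r - 272) - 2*r^3 - 20*r^2 - 16*r + 128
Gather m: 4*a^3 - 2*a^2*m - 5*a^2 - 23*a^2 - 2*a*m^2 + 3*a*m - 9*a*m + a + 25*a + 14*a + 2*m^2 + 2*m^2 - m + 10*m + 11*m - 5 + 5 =4*a^3 - 28*a^2 + 40*a + m^2*(4 - 2*a) + m*(-2*a^2 - 6*a + 20)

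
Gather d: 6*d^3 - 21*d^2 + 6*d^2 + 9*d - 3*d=6*d^3 - 15*d^2 + 6*d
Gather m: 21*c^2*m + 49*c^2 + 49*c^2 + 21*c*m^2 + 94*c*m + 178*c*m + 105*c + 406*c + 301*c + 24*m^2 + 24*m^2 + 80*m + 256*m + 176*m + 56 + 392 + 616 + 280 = 98*c^2 + 812*c + m^2*(21*c + 48) + m*(21*c^2 + 272*c + 512) + 1344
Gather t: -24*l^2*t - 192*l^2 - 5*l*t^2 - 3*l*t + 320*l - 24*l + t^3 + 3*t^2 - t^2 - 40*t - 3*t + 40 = -192*l^2 + 296*l + t^3 + t^2*(2 - 5*l) + t*(-24*l^2 - 3*l - 43) + 40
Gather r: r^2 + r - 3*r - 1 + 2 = r^2 - 2*r + 1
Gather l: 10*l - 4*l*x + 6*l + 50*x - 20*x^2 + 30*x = l*(16 - 4*x) - 20*x^2 + 80*x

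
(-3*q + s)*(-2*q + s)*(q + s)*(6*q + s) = 36*q^4 + 12*q^3*s - 23*q^2*s^2 + 2*q*s^3 + s^4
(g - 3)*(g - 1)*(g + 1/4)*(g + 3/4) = g^4 - 3*g^3 - 13*g^2/16 + 9*g/4 + 9/16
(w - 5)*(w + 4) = w^2 - w - 20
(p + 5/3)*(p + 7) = p^2 + 26*p/3 + 35/3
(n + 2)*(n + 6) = n^2 + 8*n + 12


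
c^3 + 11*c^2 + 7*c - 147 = (c - 3)*(c + 7)^2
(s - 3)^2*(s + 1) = s^3 - 5*s^2 + 3*s + 9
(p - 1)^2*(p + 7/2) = p^3 + 3*p^2/2 - 6*p + 7/2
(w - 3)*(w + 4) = w^2 + w - 12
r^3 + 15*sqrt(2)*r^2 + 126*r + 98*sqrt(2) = (r + sqrt(2))*(r + 7*sqrt(2))^2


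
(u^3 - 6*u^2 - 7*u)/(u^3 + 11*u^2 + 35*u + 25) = u*(u - 7)/(u^2 + 10*u + 25)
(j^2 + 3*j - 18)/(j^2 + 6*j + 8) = (j^2 + 3*j - 18)/(j^2 + 6*j + 8)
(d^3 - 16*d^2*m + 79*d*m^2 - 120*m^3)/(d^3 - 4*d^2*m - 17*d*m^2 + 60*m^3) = (d - 8*m)/(d + 4*m)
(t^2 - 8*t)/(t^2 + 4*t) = (t - 8)/(t + 4)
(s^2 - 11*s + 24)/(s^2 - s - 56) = (s - 3)/(s + 7)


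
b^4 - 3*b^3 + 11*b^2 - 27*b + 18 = (b - 2)*(b - 1)*(b - 3*I)*(b + 3*I)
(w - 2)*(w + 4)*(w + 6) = w^3 + 8*w^2 + 4*w - 48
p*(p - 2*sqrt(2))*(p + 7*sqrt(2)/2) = p^3 + 3*sqrt(2)*p^2/2 - 14*p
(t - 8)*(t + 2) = t^2 - 6*t - 16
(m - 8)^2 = m^2 - 16*m + 64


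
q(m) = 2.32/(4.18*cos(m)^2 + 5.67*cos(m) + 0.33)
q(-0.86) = 0.40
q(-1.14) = 0.68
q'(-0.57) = -0.24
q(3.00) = -1.96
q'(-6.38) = -0.03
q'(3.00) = -0.61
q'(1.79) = 17.54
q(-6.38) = 0.23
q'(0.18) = 0.06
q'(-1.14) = -1.64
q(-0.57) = 0.29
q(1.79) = -3.29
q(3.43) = -1.84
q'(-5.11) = 1.92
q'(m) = 2.32*(8.36*sin(m)*cos(m) + 5.67*sin(m))/(4.18*cos(m)^2 + 5.67*cos(m) + 0.33)^2 = (19.3952*cos(m) + 13.1544)*sin(m)/(4.18*cos(m)^2 + 5.67*cos(m) + 0.33)^2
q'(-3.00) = 0.61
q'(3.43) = 0.97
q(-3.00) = -1.96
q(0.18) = 0.23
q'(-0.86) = -0.58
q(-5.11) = 0.74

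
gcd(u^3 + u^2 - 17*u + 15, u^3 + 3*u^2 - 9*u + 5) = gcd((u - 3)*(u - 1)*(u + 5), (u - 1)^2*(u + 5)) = u^2 + 4*u - 5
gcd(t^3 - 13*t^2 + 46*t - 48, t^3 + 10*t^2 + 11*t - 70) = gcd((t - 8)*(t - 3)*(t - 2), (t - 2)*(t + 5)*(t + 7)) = t - 2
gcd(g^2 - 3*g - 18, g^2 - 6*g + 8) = 1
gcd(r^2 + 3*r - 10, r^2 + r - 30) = 1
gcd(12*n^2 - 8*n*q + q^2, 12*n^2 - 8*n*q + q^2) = 12*n^2 - 8*n*q + q^2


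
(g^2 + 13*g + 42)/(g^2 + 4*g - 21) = (g + 6)/(g - 3)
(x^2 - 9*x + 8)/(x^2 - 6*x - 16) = (x - 1)/(x + 2)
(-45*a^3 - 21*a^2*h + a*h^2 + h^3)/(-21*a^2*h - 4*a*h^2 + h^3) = (15*a^2 + 2*a*h - h^2)/(h*(7*a - h))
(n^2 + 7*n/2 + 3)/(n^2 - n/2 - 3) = (n + 2)/(n - 2)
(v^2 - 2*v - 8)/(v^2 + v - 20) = (v + 2)/(v + 5)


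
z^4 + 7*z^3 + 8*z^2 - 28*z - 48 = (z - 2)*(z + 2)*(z + 3)*(z + 4)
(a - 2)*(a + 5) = a^2 + 3*a - 10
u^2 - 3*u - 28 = (u - 7)*(u + 4)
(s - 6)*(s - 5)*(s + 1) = s^3 - 10*s^2 + 19*s + 30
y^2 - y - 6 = (y - 3)*(y + 2)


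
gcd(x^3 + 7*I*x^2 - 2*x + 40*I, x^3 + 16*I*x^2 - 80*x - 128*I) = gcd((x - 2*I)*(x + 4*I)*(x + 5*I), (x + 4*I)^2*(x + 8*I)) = x + 4*I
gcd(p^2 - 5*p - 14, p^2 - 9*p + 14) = p - 7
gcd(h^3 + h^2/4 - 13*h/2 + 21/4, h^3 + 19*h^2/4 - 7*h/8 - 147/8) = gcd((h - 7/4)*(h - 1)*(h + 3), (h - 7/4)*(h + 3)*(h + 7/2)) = h^2 + 5*h/4 - 21/4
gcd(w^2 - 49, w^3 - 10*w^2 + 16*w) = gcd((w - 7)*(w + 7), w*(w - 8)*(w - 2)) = 1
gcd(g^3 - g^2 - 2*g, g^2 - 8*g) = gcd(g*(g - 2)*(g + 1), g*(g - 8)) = g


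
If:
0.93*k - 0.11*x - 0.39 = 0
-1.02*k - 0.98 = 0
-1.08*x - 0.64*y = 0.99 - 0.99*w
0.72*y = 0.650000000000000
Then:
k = -0.96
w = -11.15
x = -11.67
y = 0.90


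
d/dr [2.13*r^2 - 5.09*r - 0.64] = 4.26*r - 5.09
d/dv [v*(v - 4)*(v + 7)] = 3*v^2 + 6*v - 28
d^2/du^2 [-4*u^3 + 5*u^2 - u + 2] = 10 - 24*u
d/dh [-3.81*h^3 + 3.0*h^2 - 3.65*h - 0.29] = -11.43*h^2 + 6.0*h - 3.65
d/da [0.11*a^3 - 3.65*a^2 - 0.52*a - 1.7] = 0.33*a^2 - 7.3*a - 0.52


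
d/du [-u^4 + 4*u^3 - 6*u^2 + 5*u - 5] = -4*u^3 + 12*u^2 - 12*u + 5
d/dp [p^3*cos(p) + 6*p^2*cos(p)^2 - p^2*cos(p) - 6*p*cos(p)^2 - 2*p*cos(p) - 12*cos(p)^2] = -p^3*sin(p) + p^2*sin(p) - 6*p^2*sin(2*p) + 3*p^2*cos(p) + 6*sqrt(2)*p*sin(2*p + pi/4) - 2*sqrt(2)*p*cos(p + pi/4) + 6*p + 12*sin(2*p) - 2*cos(p) - 3*cos(2*p) - 3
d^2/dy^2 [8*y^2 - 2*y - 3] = 16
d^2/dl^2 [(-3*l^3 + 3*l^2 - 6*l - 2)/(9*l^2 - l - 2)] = 4*(-258*l^3 - 171*l^2 - 153*l - 7)/(729*l^6 - 243*l^5 - 459*l^4 + 107*l^3 + 102*l^2 - 12*l - 8)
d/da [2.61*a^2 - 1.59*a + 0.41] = 5.22*a - 1.59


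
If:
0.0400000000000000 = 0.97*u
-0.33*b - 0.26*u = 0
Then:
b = -0.03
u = 0.04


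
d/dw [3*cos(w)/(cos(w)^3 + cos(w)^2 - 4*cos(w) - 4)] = 3*(3*cos(w) + cos(2*w) + cos(3*w) + 9)*sin(w)/(2*(cos(w)^3 + cos(w)^2 - 4*cos(w) - 4)^2)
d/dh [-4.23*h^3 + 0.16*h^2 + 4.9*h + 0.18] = -12.69*h^2 + 0.32*h + 4.9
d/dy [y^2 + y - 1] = 2*y + 1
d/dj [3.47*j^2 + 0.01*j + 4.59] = 6.94*j + 0.01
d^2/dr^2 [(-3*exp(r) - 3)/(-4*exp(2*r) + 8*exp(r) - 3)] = (48*exp(4*r) + 288*exp(3*r) - 504*exp(2*r) + 120*exp(r) + 99)*exp(r)/(64*exp(6*r) - 384*exp(5*r) + 912*exp(4*r) - 1088*exp(3*r) + 684*exp(2*r) - 216*exp(r) + 27)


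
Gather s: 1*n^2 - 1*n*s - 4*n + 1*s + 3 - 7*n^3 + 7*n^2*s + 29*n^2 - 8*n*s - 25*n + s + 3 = -7*n^3 + 30*n^2 - 29*n + s*(7*n^2 - 9*n + 2) + 6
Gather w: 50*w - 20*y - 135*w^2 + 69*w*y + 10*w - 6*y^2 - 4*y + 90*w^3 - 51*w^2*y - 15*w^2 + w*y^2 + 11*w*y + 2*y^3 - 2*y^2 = 90*w^3 + w^2*(-51*y - 150) + w*(y^2 + 80*y + 60) + 2*y^3 - 8*y^2 - 24*y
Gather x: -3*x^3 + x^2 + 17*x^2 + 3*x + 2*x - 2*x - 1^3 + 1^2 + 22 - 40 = -3*x^3 + 18*x^2 + 3*x - 18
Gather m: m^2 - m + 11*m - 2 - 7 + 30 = m^2 + 10*m + 21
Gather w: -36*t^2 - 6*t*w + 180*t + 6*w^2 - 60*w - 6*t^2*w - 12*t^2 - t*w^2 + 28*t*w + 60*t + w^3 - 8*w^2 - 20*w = -48*t^2 + 240*t + w^3 + w^2*(-t - 2) + w*(-6*t^2 + 22*t - 80)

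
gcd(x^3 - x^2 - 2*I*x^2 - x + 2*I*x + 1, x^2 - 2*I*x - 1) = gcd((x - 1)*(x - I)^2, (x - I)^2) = x^2 - 2*I*x - 1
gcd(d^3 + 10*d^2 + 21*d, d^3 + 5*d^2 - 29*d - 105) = d^2 + 10*d + 21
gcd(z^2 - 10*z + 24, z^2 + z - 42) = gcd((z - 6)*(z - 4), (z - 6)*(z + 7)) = z - 6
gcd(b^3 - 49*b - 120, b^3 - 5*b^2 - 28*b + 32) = b - 8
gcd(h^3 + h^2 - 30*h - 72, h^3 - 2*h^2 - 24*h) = h^2 - 2*h - 24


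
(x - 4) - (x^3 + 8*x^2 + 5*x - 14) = -x^3 - 8*x^2 - 4*x + 10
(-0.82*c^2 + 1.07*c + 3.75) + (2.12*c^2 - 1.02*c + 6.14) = 1.3*c^2 + 0.05*c + 9.89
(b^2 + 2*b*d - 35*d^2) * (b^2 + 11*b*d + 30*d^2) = b^4 + 13*b^3*d + 17*b^2*d^2 - 325*b*d^3 - 1050*d^4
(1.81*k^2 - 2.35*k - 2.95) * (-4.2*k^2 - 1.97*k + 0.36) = -7.602*k^4 + 6.3043*k^3 + 17.6711*k^2 + 4.9655*k - 1.062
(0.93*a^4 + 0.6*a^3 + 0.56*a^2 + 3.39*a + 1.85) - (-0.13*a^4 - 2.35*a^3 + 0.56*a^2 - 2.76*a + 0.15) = 1.06*a^4 + 2.95*a^3 + 6.15*a + 1.7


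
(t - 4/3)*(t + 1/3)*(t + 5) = t^3 + 4*t^2 - 49*t/9 - 20/9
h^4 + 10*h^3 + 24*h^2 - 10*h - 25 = (h - 1)*(h + 1)*(h + 5)^2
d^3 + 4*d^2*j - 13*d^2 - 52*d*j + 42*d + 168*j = (d - 7)*(d - 6)*(d + 4*j)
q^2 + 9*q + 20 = (q + 4)*(q + 5)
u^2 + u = u*(u + 1)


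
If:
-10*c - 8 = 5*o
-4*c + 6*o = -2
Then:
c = -19/40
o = -13/20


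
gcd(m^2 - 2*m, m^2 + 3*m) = m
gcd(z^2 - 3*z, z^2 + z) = z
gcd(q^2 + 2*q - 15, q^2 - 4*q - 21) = 1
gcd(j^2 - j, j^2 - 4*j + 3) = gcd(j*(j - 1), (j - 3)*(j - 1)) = j - 1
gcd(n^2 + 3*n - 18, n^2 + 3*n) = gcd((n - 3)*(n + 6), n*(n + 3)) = 1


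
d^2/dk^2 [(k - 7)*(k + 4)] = 2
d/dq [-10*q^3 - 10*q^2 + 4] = 10*q*(-3*q - 2)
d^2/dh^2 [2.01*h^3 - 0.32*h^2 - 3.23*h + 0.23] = 12.06*h - 0.64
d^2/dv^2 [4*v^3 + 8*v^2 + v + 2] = 24*v + 16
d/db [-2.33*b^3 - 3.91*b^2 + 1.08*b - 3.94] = -6.99*b^2 - 7.82*b + 1.08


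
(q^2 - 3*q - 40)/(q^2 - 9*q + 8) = (q + 5)/(q - 1)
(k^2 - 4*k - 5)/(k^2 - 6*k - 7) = (k - 5)/(k - 7)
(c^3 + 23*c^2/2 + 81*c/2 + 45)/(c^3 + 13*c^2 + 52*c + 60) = (2*c^2 + 11*c + 15)/(2*(c^2 + 7*c + 10))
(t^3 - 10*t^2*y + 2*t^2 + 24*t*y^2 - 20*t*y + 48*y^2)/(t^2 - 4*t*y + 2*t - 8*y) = t - 6*y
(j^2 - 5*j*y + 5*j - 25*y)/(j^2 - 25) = (j - 5*y)/(j - 5)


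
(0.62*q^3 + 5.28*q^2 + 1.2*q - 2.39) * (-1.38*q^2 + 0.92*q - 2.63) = -0.8556*q^5 - 6.716*q^4 + 1.571*q^3 - 9.4842*q^2 - 5.3548*q + 6.2857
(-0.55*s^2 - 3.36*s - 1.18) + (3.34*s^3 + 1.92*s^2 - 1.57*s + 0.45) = 3.34*s^3 + 1.37*s^2 - 4.93*s - 0.73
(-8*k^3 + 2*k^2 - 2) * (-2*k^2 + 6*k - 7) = 16*k^5 - 52*k^4 + 68*k^3 - 10*k^2 - 12*k + 14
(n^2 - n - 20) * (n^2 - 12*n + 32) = n^4 - 13*n^3 + 24*n^2 + 208*n - 640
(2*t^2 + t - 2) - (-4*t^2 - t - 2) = 6*t^2 + 2*t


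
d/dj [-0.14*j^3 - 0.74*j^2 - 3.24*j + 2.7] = -0.42*j^2 - 1.48*j - 3.24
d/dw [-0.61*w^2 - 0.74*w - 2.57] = -1.22*w - 0.74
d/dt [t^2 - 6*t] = 2*t - 6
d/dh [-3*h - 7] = -3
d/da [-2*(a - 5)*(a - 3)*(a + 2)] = -6*a^2 + 24*a + 2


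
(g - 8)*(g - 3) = g^2 - 11*g + 24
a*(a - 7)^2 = a^3 - 14*a^2 + 49*a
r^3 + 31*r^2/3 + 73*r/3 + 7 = (r + 1/3)*(r + 3)*(r + 7)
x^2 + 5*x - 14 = (x - 2)*(x + 7)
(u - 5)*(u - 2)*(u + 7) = u^3 - 39*u + 70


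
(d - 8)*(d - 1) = d^2 - 9*d + 8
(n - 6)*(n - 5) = n^2 - 11*n + 30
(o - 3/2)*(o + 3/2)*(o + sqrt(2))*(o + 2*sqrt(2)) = o^4 + 3*sqrt(2)*o^3 + 7*o^2/4 - 27*sqrt(2)*o/4 - 9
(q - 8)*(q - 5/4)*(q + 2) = q^3 - 29*q^2/4 - 17*q/2 + 20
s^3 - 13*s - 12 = (s - 4)*(s + 1)*(s + 3)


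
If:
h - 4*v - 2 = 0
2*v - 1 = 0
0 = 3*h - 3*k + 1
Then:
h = 4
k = 13/3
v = 1/2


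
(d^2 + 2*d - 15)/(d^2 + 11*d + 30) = (d - 3)/(d + 6)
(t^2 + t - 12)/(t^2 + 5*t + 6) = (t^2 + t - 12)/(t^2 + 5*t + 6)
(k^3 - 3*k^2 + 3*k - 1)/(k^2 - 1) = (k^2 - 2*k + 1)/(k + 1)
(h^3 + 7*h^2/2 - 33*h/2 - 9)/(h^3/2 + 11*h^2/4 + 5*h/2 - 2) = 2*(2*h^3 + 7*h^2 - 33*h - 18)/(2*h^3 + 11*h^2 + 10*h - 8)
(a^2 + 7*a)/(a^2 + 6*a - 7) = a/(a - 1)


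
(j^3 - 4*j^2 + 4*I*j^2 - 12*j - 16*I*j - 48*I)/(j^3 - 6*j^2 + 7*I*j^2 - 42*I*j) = (j^2 + 2*j*(1 + 2*I) + 8*I)/(j*(j + 7*I))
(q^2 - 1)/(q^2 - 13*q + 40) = (q^2 - 1)/(q^2 - 13*q + 40)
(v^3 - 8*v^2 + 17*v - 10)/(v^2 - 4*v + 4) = (v^2 - 6*v + 5)/(v - 2)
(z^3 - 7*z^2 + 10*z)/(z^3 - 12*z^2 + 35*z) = (z - 2)/(z - 7)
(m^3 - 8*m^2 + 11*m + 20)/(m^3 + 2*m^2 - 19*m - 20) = (m - 5)/(m + 5)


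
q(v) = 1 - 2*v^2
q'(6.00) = -24.00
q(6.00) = -71.00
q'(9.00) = -36.00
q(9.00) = -161.00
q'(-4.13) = 16.52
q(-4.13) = -33.11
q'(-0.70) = 2.80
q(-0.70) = 0.02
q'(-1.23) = 4.92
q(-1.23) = -2.03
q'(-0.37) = 1.48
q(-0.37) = 0.73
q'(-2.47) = 9.88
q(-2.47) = -11.20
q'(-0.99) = 3.96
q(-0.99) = -0.96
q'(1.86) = -7.44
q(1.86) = -5.92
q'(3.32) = -13.28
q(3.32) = -21.04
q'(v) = -4*v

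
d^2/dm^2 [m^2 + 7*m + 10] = 2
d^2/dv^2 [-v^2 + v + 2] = -2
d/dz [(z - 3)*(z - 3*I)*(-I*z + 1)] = -3*I*z^2 - z*(4 - 6*I) + 6 - 3*I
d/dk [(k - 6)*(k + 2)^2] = (k + 2)*(3*k - 10)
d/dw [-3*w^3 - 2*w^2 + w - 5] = -9*w^2 - 4*w + 1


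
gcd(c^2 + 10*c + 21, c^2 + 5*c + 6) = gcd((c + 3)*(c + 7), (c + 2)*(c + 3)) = c + 3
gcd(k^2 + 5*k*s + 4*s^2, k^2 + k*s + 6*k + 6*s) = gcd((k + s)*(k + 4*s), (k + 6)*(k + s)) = k + s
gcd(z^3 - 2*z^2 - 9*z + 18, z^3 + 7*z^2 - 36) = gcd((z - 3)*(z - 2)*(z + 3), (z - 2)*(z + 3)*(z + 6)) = z^2 + z - 6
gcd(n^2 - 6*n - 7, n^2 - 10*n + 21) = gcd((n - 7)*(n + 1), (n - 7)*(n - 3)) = n - 7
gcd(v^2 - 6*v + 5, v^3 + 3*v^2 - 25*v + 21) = v - 1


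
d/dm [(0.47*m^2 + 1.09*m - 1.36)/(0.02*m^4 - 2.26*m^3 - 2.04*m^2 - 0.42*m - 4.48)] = (-0.0188*m^5 + 0.996799999999999*m^4 + 5.0356*m^3 - 7.1946*m^2 - 9.76*m - 5.4544)/(0.0004*m^8 - 0.0904*m^7 + 5.026*m^6 + 9.204*m^5 + 5.8808*m^4 + 21.9632*m^3 + 18.4548*m^2 + 3.7632*m + 20.0704)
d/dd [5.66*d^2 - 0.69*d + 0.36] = 11.32*d - 0.69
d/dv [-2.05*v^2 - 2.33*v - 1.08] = -4.1*v - 2.33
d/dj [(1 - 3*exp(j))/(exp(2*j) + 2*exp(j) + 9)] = (3*exp(2*j) - 2*exp(j) - 29)*exp(j)/(exp(4*j) + 4*exp(3*j) + 22*exp(2*j) + 36*exp(j) + 81)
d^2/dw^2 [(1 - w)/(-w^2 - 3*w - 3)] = 2*((w - 1)*(2*w + 3)^2 - (3*w + 2)*(w^2 + 3*w + 3))/(w^2 + 3*w + 3)^3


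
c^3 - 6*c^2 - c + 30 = (c - 5)*(c - 3)*(c + 2)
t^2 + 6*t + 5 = (t + 1)*(t + 5)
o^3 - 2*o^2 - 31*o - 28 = (o - 7)*(o + 1)*(o + 4)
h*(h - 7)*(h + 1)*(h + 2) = h^4 - 4*h^3 - 19*h^2 - 14*h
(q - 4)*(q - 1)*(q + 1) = q^3 - 4*q^2 - q + 4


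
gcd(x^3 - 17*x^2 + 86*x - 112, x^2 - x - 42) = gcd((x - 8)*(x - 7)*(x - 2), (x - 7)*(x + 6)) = x - 7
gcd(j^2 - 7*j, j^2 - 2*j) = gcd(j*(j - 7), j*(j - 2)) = j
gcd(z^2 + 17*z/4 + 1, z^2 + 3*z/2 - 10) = z + 4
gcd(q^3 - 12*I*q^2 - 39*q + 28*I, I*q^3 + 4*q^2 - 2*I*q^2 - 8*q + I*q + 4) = q - 4*I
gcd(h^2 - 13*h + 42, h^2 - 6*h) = h - 6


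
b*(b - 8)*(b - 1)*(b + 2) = b^4 - 7*b^3 - 10*b^2 + 16*b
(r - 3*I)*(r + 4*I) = r^2 + I*r + 12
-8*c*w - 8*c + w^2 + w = (-8*c + w)*(w + 1)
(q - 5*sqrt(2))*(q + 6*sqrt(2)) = q^2 + sqrt(2)*q - 60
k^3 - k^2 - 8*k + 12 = (k - 2)^2*(k + 3)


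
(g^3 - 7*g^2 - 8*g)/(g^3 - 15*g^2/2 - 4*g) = 2*(g + 1)/(2*g + 1)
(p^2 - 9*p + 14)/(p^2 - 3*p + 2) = (p - 7)/(p - 1)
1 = 1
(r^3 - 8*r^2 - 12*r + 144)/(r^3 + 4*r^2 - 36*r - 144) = (r - 6)/(r + 6)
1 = 1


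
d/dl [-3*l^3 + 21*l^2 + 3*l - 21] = -9*l^2 + 42*l + 3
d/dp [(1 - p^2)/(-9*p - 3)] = (3*p^2 + 2*p + 3)/(3*(9*p^2 + 6*p + 1))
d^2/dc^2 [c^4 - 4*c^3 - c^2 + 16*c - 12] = 12*c^2 - 24*c - 2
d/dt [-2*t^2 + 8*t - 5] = 8 - 4*t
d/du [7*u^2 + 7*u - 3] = 14*u + 7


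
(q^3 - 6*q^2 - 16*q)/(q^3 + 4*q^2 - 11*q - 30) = q*(q - 8)/(q^2 + 2*q - 15)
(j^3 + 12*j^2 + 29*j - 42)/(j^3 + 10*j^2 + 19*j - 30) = (j + 7)/(j + 5)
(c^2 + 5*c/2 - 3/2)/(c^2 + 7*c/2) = (2*c^2 + 5*c - 3)/(c*(2*c + 7))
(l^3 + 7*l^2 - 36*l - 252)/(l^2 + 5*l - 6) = (l^2 + l - 42)/(l - 1)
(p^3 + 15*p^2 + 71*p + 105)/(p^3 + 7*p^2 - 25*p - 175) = (p + 3)/(p - 5)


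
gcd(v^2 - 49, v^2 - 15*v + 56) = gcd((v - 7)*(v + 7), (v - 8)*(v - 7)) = v - 7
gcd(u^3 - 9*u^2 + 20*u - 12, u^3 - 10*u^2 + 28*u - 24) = u^2 - 8*u + 12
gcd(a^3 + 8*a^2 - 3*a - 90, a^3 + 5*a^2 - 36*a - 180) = a^2 + 11*a + 30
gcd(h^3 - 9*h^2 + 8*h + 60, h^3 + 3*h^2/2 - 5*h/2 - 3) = h + 2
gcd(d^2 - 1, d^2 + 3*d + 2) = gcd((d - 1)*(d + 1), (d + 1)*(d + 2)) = d + 1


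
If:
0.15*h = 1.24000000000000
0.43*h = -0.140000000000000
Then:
No Solution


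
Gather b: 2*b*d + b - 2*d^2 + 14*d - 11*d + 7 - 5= b*(2*d + 1) - 2*d^2 + 3*d + 2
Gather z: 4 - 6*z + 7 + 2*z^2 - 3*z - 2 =2*z^2 - 9*z + 9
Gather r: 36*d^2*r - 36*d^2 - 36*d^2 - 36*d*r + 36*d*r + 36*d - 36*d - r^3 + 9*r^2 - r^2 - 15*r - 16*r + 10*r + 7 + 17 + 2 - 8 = -72*d^2 - r^3 + 8*r^2 + r*(36*d^2 - 21) + 18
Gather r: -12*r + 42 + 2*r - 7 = 35 - 10*r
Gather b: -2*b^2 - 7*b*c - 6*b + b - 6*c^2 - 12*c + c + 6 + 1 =-2*b^2 + b*(-7*c - 5) - 6*c^2 - 11*c + 7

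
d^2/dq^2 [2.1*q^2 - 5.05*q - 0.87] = 4.20000000000000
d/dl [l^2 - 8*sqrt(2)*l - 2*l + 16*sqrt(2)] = 2*l - 8*sqrt(2) - 2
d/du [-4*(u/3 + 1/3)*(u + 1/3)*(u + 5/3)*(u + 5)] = -16*u^3/3 - 32*u^2 - 1264*u/27 - 160/9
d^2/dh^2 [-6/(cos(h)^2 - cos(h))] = 6*((1 - cos(2*h))^2 + 15*cos(h)/4 + 3*cos(2*h)/2 - 3*cos(3*h)/4 - 9/2)/((cos(h) - 1)^3*cos(h)^3)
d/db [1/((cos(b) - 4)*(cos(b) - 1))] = (2*cos(b) - 5)*sin(b)/((cos(b) - 4)^2*(cos(b) - 1)^2)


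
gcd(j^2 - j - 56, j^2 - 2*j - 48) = j - 8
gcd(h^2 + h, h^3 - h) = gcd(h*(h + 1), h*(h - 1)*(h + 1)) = h^2 + h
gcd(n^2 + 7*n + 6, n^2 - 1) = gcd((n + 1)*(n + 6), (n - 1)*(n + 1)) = n + 1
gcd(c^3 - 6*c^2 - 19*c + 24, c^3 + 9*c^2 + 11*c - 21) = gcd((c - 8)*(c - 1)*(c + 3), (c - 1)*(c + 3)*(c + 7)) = c^2 + 2*c - 3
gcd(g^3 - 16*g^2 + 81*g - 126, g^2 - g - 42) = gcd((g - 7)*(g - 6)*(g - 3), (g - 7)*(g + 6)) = g - 7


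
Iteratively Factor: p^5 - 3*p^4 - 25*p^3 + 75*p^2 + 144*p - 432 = (p - 3)*(p^4 - 25*p^2 + 144) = (p - 3)*(p + 4)*(p^3 - 4*p^2 - 9*p + 36) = (p - 3)*(p + 3)*(p + 4)*(p^2 - 7*p + 12) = (p - 4)*(p - 3)*(p + 3)*(p + 4)*(p - 3)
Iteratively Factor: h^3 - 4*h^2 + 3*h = (h - 1)*(h^2 - 3*h) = h*(h - 1)*(h - 3)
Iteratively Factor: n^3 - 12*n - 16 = (n + 2)*(n^2 - 2*n - 8) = (n - 4)*(n + 2)*(n + 2)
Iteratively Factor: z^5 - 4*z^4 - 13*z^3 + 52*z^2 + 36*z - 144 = (z - 3)*(z^4 - z^3 - 16*z^2 + 4*z + 48) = (z - 3)*(z - 2)*(z^3 + z^2 - 14*z - 24) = (z - 3)*(z - 2)*(z + 3)*(z^2 - 2*z - 8) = (z - 4)*(z - 3)*(z - 2)*(z + 3)*(z + 2)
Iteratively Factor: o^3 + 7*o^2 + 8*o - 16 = (o + 4)*(o^2 + 3*o - 4) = (o + 4)^2*(o - 1)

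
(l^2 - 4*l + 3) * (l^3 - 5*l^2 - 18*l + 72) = l^5 - 9*l^4 + 5*l^3 + 129*l^2 - 342*l + 216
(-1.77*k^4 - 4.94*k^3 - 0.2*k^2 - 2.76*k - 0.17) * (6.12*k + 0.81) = -10.8324*k^5 - 31.6665*k^4 - 5.2254*k^3 - 17.0532*k^2 - 3.276*k - 0.1377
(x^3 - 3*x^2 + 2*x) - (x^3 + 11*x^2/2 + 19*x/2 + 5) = -17*x^2/2 - 15*x/2 - 5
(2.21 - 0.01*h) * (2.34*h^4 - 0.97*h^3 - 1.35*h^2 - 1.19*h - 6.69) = -0.0234*h^5 + 5.1811*h^4 - 2.1302*h^3 - 2.9716*h^2 - 2.563*h - 14.7849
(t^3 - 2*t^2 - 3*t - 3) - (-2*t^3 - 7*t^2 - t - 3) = 3*t^3 + 5*t^2 - 2*t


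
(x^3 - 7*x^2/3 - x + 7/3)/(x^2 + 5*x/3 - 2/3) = (3*x^3 - 7*x^2 - 3*x + 7)/(3*x^2 + 5*x - 2)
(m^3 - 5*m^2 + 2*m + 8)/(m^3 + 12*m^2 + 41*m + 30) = (m^2 - 6*m + 8)/(m^2 + 11*m + 30)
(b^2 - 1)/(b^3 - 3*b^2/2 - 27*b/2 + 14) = 2*(b + 1)/(2*b^2 - b - 28)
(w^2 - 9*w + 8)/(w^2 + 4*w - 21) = (w^2 - 9*w + 8)/(w^2 + 4*w - 21)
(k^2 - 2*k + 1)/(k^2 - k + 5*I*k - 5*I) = (k - 1)/(k + 5*I)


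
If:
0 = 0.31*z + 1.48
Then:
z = -4.77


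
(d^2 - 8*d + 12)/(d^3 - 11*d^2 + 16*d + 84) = (d - 2)/(d^2 - 5*d - 14)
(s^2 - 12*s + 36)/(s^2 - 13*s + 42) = (s - 6)/(s - 7)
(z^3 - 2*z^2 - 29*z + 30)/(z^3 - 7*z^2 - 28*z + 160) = (z^2 - 7*z + 6)/(z^2 - 12*z + 32)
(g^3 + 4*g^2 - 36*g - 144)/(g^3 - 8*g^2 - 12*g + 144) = (g + 6)/(g - 6)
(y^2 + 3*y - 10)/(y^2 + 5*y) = (y - 2)/y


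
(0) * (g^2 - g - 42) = 0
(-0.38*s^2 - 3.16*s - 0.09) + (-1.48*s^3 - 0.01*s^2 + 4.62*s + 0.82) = -1.48*s^3 - 0.39*s^2 + 1.46*s + 0.73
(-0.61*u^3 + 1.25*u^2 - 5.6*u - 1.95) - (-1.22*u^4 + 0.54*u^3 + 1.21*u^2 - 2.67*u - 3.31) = 1.22*u^4 - 1.15*u^3 + 0.04*u^2 - 2.93*u + 1.36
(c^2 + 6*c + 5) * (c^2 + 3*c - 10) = c^4 + 9*c^3 + 13*c^2 - 45*c - 50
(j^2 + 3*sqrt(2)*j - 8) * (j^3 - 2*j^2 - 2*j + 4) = j^5 - 2*j^4 + 3*sqrt(2)*j^4 - 10*j^3 - 6*sqrt(2)*j^3 - 6*sqrt(2)*j^2 + 20*j^2 + 16*j + 12*sqrt(2)*j - 32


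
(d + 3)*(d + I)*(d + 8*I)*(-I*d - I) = -I*d^4 + 9*d^3 - 4*I*d^3 + 36*d^2 + 5*I*d^2 + 27*d + 32*I*d + 24*I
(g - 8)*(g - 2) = g^2 - 10*g + 16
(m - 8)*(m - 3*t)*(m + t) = m^3 - 2*m^2*t - 8*m^2 - 3*m*t^2 + 16*m*t + 24*t^2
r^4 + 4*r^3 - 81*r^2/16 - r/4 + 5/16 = (r - 1)*(r - 1/4)*(r + 1/4)*(r + 5)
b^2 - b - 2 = (b - 2)*(b + 1)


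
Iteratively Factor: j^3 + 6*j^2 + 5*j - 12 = (j - 1)*(j^2 + 7*j + 12) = (j - 1)*(j + 3)*(j + 4)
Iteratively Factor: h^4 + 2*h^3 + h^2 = (h)*(h^3 + 2*h^2 + h) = h*(h + 1)*(h^2 + h) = h^2*(h + 1)*(h + 1)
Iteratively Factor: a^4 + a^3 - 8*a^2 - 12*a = (a)*(a^3 + a^2 - 8*a - 12) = a*(a + 2)*(a^2 - a - 6) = a*(a - 3)*(a + 2)*(a + 2)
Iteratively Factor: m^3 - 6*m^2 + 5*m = (m - 1)*(m^2 - 5*m) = (m - 5)*(m - 1)*(m)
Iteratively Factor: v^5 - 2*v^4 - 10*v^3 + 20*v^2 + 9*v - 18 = (v + 3)*(v^4 - 5*v^3 + 5*v^2 + 5*v - 6) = (v - 1)*(v + 3)*(v^3 - 4*v^2 + v + 6) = (v - 1)*(v + 1)*(v + 3)*(v^2 - 5*v + 6) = (v - 3)*(v - 1)*(v + 1)*(v + 3)*(v - 2)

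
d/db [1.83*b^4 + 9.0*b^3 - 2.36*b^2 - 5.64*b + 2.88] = 7.32*b^3 + 27.0*b^2 - 4.72*b - 5.64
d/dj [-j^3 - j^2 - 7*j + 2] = -3*j^2 - 2*j - 7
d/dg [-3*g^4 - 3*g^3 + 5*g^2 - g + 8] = -12*g^3 - 9*g^2 + 10*g - 1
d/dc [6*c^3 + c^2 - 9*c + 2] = 18*c^2 + 2*c - 9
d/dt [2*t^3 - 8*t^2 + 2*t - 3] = 6*t^2 - 16*t + 2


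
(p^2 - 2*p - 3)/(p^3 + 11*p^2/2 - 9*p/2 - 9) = 2*(p - 3)/(2*p^2 + 9*p - 18)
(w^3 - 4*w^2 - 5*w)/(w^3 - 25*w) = (w + 1)/(w + 5)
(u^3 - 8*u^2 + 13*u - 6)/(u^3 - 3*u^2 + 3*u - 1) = (u - 6)/(u - 1)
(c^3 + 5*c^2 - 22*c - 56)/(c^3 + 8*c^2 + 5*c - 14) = (c - 4)/(c - 1)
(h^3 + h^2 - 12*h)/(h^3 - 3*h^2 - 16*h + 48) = h/(h - 4)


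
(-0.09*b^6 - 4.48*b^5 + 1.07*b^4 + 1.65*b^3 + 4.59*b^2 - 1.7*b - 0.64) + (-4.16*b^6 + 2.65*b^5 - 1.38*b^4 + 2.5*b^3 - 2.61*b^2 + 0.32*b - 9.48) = -4.25*b^6 - 1.83*b^5 - 0.31*b^4 + 4.15*b^3 + 1.98*b^2 - 1.38*b - 10.12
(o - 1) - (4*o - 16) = 15 - 3*o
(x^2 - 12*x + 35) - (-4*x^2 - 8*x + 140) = 5*x^2 - 4*x - 105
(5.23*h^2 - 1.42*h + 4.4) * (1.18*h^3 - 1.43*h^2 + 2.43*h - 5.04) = 6.1714*h^5 - 9.1545*h^4 + 19.9315*h^3 - 36.1018*h^2 + 17.8488*h - 22.176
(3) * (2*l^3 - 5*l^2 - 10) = 6*l^3 - 15*l^2 - 30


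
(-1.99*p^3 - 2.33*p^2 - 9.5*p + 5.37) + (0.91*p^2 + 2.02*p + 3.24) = -1.99*p^3 - 1.42*p^2 - 7.48*p + 8.61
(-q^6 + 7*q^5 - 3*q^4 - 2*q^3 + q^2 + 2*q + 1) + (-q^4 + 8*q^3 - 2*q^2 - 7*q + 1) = -q^6 + 7*q^5 - 4*q^4 + 6*q^3 - q^2 - 5*q + 2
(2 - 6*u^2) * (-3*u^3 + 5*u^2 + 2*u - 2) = 18*u^5 - 30*u^4 - 18*u^3 + 22*u^2 + 4*u - 4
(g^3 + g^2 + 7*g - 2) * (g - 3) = g^4 - 2*g^3 + 4*g^2 - 23*g + 6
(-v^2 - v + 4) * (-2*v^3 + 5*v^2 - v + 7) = 2*v^5 - 3*v^4 - 12*v^3 + 14*v^2 - 11*v + 28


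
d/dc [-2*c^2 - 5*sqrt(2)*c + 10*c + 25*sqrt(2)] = -4*c - 5*sqrt(2) + 10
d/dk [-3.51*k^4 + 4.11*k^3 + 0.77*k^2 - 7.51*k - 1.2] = -14.04*k^3 + 12.33*k^2 + 1.54*k - 7.51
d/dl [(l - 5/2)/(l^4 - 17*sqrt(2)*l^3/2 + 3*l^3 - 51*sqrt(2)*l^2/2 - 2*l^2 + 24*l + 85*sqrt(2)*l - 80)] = (4*l^4 - 34*sqrt(2)*l^3 + 12*l^3 - 102*sqrt(2)*l^2 - 8*l^2 + 96*l + 340*sqrt(2)*l - (2*l - 5)*(8*l^3 - 51*sqrt(2)*l^2 + 18*l^2 - 102*sqrt(2)*l - 8*l + 48 + 170*sqrt(2)) - 320)/(2*l^4 - 17*sqrt(2)*l^3 + 6*l^3 - 51*sqrt(2)*l^2 - 4*l^2 + 48*l + 170*sqrt(2)*l - 160)^2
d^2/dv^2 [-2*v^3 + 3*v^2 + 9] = 6 - 12*v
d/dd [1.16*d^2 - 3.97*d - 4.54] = 2.32*d - 3.97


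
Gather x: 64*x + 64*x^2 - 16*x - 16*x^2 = 48*x^2 + 48*x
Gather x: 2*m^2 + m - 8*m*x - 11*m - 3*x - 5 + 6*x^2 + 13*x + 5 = 2*m^2 - 10*m + 6*x^2 + x*(10 - 8*m)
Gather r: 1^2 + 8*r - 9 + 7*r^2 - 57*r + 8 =7*r^2 - 49*r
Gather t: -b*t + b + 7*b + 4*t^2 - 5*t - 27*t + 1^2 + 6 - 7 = 8*b + 4*t^2 + t*(-b - 32)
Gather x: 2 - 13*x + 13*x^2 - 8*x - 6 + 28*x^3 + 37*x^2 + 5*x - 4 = 28*x^3 + 50*x^2 - 16*x - 8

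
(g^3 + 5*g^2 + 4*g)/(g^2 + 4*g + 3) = g*(g + 4)/(g + 3)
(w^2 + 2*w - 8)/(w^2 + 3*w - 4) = (w - 2)/(w - 1)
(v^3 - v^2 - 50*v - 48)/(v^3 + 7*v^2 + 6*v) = (v - 8)/v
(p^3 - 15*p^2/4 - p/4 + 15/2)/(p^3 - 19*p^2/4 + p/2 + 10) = (p - 3)/(p - 4)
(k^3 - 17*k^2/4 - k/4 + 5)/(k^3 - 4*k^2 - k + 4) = (k - 5/4)/(k - 1)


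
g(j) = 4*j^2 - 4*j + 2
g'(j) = 8*j - 4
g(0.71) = 1.18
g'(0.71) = 1.68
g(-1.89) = 23.85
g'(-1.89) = -19.12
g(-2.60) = 39.44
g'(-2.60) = -24.80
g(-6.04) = 172.09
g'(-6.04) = -52.32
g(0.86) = 1.52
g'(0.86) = 2.88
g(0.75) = 1.25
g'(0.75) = 2.00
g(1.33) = 3.76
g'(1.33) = 6.64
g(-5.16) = 129.14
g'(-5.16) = -45.28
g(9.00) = 290.00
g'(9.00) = 68.00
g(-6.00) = 170.00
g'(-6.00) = -52.00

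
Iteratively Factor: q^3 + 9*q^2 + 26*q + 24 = (q + 2)*(q^2 + 7*q + 12) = (q + 2)*(q + 3)*(q + 4)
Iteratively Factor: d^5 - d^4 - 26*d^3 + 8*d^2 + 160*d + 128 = (d - 4)*(d^4 + 3*d^3 - 14*d^2 - 48*d - 32) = (d - 4)^2*(d^3 + 7*d^2 + 14*d + 8) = (d - 4)^2*(d + 4)*(d^2 + 3*d + 2) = (d - 4)^2*(d + 2)*(d + 4)*(d + 1)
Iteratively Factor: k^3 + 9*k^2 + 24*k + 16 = (k + 4)*(k^2 + 5*k + 4) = (k + 4)^2*(k + 1)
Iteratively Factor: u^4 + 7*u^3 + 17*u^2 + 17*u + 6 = (u + 3)*(u^3 + 4*u^2 + 5*u + 2) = (u + 1)*(u + 3)*(u^2 + 3*u + 2) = (u + 1)^2*(u + 3)*(u + 2)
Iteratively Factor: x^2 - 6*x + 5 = (x - 1)*(x - 5)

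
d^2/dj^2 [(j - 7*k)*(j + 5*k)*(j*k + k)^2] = k^2*(12*j^2 - 12*j*k + 12*j - 70*k^2 - 8*k + 2)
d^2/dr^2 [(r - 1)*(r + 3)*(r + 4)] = 6*r + 12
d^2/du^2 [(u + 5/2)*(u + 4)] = 2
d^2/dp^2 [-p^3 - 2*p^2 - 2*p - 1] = -6*p - 4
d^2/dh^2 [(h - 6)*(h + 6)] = 2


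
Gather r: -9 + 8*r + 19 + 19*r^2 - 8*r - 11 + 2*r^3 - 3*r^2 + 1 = 2*r^3 + 16*r^2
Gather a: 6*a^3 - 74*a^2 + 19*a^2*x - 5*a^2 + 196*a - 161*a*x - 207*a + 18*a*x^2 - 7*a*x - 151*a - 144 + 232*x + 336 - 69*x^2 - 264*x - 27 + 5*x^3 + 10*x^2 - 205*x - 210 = 6*a^3 + a^2*(19*x - 79) + a*(18*x^2 - 168*x - 162) + 5*x^3 - 59*x^2 - 237*x - 45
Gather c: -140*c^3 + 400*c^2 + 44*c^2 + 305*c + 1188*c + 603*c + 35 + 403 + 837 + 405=-140*c^3 + 444*c^2 + 2096*c + 1680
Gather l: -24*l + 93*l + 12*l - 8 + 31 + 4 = 81*l + 27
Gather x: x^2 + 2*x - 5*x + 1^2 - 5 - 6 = x^2 - 3*x - 10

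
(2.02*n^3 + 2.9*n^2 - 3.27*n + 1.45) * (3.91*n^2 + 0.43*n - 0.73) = 7.8982*n^5 + 12.2076*n^4 - 13.0133*n^3 + 2.1464*n^2 + 3.0106*n - 1.0585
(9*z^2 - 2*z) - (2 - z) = 9*z^2 - z - 2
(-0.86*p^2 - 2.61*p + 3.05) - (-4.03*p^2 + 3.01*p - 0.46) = 3.17*p^2 - 5.62*p + 3.51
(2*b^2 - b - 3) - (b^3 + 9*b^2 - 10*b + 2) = -b^3 - 7*b^2 + 9*b - 5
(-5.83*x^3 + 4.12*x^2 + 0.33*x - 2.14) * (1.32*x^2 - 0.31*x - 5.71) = -7.6956*x^5 + 7.2457*x^4 + 32.4477*x^3 - 26.4523*x^2 - 1.2209*x + 12.2194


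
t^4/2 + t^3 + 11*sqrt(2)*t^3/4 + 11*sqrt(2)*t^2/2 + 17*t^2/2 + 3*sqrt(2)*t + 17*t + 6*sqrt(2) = (t/2 + sqrt(2))*(t + 2)*(t + sqrt(2)/2)*(t + 3*sqrt(2))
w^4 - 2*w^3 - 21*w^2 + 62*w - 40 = (w - 4)*(w - 2)*(w - 1)*(w + 5)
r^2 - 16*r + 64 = (r - 8)^2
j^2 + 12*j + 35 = (j + 5)*(j + 7)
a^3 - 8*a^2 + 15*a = a*(a - 5)*(a - 3)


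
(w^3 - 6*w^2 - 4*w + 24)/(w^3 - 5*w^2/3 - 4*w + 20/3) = 3*(w - 6)/(3*w - 5)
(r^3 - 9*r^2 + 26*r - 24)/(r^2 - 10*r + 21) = (r^2 - 6*r + 8)/(r - 7)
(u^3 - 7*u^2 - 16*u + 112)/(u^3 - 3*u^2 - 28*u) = (u - 4)/u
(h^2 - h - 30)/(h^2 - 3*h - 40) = (h - 6)/(h - 8)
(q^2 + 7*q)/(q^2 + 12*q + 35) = q/(q + 5)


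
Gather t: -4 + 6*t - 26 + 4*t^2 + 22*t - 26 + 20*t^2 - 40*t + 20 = 24*t^2 - 12*t - 36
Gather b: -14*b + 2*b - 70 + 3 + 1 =-12*b - 66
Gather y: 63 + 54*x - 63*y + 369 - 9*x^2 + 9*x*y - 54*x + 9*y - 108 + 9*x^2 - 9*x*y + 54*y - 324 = 0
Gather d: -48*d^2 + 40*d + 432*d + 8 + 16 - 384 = -48*d^2 + 472*d - 360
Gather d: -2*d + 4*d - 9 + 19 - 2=2*d + 8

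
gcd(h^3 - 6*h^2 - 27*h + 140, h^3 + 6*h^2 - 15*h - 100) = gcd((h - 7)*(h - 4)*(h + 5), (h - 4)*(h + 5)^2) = h^2 + h - 20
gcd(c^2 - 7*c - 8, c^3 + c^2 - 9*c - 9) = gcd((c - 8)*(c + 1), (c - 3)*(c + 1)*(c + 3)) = c + 1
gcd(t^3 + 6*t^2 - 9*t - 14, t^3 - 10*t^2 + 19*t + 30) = t + 1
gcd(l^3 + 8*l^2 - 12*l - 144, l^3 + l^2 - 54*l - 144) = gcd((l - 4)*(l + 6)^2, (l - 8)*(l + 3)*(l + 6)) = l + 6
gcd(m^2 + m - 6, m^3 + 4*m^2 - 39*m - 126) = m + 3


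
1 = 1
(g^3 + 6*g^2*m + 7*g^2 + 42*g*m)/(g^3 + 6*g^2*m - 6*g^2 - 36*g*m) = (g + 7)/(g - 6)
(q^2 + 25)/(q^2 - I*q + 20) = (q + 5*I)/(q + 4*I)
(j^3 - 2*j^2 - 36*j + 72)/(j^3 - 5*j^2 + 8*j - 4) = (j^2 - 36)/(j^2 - 3*j + 2)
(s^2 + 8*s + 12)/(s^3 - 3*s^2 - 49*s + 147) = (s^2 + 8*s + 12)/(s^3 - 3*s^2 - 49*s + 147)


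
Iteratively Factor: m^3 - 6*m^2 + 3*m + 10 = (m + 1)*(m^2 - 7*m + 10) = (m - 2)*(m + 1)*(m - 5)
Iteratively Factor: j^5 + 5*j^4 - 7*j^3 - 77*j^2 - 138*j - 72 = (j + 2)*(j^4 + 3*j^3 - 13*j^2 - 51*j - 36) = (j + 2)*(j + 3)*(j^3 - 13*j - 12) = (j + 1)*(j + 2)*(j + 3)*(j^2 - j - 12) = (j - 4)*(j + 1)*(j + 2)*(j + 3)*(j + 3)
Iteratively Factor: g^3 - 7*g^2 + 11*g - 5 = (g - 1)*(g^2 - 6*g + 5) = (g - 5)*(g - 1)*(g - 1)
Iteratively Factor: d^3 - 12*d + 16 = (d - 2)*(d^2 + 2*d - 8) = (d - 2)^2*(d + 4)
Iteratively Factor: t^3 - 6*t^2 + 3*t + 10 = (t - 5)*(t^2 - t - 2) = (t - 5)*(t - 2)*(t + 1)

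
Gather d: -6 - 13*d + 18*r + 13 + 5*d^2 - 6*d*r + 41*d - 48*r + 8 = 5*d^2 + d*(28 - 6*r) - 30*r + 15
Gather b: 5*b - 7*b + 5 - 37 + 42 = 10 - 2*b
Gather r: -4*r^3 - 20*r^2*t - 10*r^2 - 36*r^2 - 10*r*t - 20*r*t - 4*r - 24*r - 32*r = -4*r^3 + r^2*(-20*t - 46) + r*(-30*t - 60)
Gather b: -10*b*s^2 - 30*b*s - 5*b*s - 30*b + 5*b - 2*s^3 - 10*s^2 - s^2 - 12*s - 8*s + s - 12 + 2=b*(-10*s^2 - 35*s - 25) - 2*s^3 - 11*s^2 - 19*s - 10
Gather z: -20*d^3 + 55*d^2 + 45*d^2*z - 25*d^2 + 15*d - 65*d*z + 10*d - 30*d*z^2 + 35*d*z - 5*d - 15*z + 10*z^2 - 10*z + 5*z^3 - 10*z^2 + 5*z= -20*d^3 + 30*d^2 - 30*d*z^2 + 20*d + 5*z^3 + z*(45*d^2 - 30*d - 20)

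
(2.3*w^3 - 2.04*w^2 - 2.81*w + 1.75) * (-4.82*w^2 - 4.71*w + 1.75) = -11.086*w^5 - 1.0002*w^4 + 27.1776*w^3 + 1.2301*w^2 - 13.16*w + 3.0625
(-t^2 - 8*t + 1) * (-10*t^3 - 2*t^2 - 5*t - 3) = 10*t^5 + 82*t^4 + 11*t^3 + 41*t^2 + 19*t - 3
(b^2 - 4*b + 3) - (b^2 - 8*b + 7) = 4*b - 4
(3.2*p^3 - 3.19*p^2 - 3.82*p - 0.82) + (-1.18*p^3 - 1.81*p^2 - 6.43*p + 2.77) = 2.02*p^3 - 5.0*p^2 - 10.25*p + 1.95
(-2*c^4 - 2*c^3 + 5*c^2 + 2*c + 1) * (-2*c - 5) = 4*c^5 + 14*c^4 - 29*c^2 - 12*c - 5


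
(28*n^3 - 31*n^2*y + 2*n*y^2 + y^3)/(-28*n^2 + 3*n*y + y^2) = -n + y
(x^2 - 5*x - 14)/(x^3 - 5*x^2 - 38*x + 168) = (x + 2)/(x^2 + 2*x - 24)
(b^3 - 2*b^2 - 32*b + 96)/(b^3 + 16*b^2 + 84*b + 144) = (b^2 - 8*b + 16)/(b^2 + 10*b + 24)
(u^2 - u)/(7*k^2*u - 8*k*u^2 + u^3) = (u - 1)/(7*k^2 - 8*k*u + u^2)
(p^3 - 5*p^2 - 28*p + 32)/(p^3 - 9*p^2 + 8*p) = (p + 4)/p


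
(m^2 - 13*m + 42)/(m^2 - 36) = (m - 7)/(m + 6)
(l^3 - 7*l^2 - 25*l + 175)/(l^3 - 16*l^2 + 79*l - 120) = (l^2 - 2*l - 35)/(l^2 - 11*l + 24)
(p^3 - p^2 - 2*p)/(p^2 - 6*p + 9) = p*(p^2 - p - 2)/(p^2 - 6*p + 9)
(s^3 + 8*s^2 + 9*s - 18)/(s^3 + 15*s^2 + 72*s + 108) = (s - 1)/(s + 6)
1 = 1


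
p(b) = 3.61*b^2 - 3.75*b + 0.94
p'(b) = 7.22*b - 3.75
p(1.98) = 7.67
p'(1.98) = 10.55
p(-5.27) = 120.96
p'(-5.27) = -41.80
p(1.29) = 2.11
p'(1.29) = 5.56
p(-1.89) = 20.92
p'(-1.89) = -17.40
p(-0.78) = 6.06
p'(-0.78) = -9.38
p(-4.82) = 102.88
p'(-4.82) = -38.55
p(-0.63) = 4.74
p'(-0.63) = -8.30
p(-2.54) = 33.76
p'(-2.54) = -22.09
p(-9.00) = 327.10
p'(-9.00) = -68.73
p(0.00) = 0.94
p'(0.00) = -3.75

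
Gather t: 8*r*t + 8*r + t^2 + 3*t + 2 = 8*r + t^2 + t*(8*r + 3) + 2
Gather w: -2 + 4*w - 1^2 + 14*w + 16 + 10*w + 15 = 28*w + 28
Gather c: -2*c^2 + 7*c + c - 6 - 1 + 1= -2*c^2 + 8*c - 6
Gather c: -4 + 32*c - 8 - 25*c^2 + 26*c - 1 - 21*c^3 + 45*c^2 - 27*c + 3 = -21*c^3 + 20*c^2 + 31*c - 10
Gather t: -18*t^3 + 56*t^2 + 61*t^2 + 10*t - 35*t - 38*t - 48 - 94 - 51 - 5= -18*t^3 + 117*t^2 - 63*t - 198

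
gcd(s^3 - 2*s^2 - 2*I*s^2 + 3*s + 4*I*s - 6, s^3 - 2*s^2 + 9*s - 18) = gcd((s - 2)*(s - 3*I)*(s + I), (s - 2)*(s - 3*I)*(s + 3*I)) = s^2 + s*(-2 - 3*I) + 6*I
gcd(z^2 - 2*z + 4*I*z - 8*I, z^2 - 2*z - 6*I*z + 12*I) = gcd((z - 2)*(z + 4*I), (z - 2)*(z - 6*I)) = z - 2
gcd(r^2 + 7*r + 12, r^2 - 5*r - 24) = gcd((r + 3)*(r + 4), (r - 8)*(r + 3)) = r + 3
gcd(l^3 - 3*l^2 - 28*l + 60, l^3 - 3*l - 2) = l - 2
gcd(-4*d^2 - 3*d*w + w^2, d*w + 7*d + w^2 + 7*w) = d + w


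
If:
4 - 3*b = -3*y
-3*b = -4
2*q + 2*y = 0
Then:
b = 4/3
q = 0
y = 0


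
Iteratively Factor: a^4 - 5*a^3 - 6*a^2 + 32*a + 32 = (a + 2)*(a^3 - 7*a^2 + 8*a + 16) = (a + 1)*(a + 2)*(a^2 - 8*a + 16) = (a - 4)*(a + 1)*(a + 2)*(a - 4)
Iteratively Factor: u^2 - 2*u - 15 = (u - 5)*(u + 3)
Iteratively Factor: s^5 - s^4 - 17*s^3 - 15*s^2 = (s)*(s^4 - s^3 - 17*s^2 - 15*s) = s*(s + 3)*(s^3 - 4*s^2 - 5*s) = s^2*(s + 3)*(s^2 - 4*s - 5) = s^2*(s - 5)*(s + 3)*(s + 1)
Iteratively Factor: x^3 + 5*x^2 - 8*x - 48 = (x + 4)*(x^2 + x - 12) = (x + 4)^2*(x - 3)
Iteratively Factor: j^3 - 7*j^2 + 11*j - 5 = (j - 5)*(j^2 - 2*j + 1) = (j - 5)*(j - 1)*(j - 1)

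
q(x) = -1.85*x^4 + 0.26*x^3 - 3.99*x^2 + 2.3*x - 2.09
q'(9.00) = -5400.94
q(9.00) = -12252.89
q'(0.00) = 2.30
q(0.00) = -2.09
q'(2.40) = -114.66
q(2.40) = -77.34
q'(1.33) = -24.34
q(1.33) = -11.27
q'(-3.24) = 288.03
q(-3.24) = -264.14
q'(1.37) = -26.20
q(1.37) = -12.28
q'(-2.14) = 95.47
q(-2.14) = -66.63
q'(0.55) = -3.08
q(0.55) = -2.16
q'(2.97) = -208.39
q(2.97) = -167.59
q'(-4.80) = 876.96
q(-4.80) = -1115.87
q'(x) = -7.4*x^3 + 0.78*x^2 - 7.98*x + 2.3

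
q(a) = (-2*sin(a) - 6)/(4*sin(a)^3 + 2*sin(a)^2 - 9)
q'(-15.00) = -0.27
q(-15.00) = 0.51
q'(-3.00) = -0.20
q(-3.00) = 0.64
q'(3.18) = -0.21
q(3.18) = 0.66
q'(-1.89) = -0.14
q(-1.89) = 0.39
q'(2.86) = -0.39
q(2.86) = 0.75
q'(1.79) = -2.46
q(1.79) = 2.36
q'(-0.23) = 0.20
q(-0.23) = 0.62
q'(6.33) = 0.24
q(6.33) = 0.68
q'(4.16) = -0.22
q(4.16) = 0.43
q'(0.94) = 1.80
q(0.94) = 1.36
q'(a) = (-12*sin(a)^2*cos(a) - 4*sin(a)*cos(a))*(-2*sin(a) - 6)/(4*sin(a)^3 + 2*sin(a)^2 - 9)^2 - 2*cos(a)/(4*sin(a)^3 + 2*sin(a)^2 - 9) = 2*(8*sin(a)^3 + 38*sin(a)^2 + 12*sin(a) + 9)*cos(a)/(4*sin(a)^3 + 2*sin(a)^2 - 9)^2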